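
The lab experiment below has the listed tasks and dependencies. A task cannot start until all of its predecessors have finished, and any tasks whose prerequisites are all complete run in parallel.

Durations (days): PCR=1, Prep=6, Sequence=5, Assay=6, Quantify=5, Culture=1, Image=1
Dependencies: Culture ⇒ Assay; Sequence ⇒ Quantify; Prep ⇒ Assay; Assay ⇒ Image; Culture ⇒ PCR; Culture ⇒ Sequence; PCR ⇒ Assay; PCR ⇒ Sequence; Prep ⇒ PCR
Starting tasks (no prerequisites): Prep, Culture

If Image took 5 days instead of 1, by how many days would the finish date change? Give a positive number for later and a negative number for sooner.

1

Baseline: Prep→PCR→Sequence→Quantify = 6+1+5+5 = 17 → 17 days.
Image is off the critical path — its longest chain is 14 days, giving 3 of slack.
New critical path: Prep→PCR→Assay→Image = 6+1+6+5 = 18 ⇒ 18 days.
Change in finish: 18 − 17 = +1 days.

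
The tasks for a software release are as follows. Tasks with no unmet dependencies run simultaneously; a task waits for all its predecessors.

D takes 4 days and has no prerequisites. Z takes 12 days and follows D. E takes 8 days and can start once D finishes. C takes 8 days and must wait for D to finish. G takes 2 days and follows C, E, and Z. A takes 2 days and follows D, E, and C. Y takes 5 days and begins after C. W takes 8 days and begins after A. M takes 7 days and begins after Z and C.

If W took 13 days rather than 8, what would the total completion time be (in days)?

27

As given, the longest chain is D→Z→M = 4+12+7 = 23, so the finish is 23 days.
The longest path through W is only 22 days, so W has float 1.
Now D→E→A→W = 4+8+2+13 = 27 is longest, so the finish becomes 27 days.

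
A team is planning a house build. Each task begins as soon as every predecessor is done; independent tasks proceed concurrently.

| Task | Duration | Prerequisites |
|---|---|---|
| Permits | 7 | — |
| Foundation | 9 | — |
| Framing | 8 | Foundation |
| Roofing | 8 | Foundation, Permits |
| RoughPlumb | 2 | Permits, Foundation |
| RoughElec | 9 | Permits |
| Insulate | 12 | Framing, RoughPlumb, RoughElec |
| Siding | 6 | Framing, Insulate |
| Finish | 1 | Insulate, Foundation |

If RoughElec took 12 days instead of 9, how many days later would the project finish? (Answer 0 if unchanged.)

Actual critical path: Foundation→Framing→Insulate→Siding = 9+8+12+6 = 35 ⇒ 35 days.
RoughElec is off the critical path — its longest chain is 34 days, giving 1 of slack.
The binding chain switches to Permits→RoughElec→Insulate→Siding = 7+12+12+6 = 37; finish 37 days.
Change in finish: 37 − 35 = +2 days.

2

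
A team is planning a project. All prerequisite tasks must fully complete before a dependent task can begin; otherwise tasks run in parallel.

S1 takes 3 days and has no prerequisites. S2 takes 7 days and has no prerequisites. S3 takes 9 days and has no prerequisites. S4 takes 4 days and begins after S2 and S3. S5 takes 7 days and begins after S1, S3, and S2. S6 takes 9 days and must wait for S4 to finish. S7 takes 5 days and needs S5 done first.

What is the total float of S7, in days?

1

S3→S4→S6 = 9+4+9 = 22 sets the makespan at 22 days.
Longest path through S7: 21 days (earliest finish 21, latest finish 22).
Slack of S7 = 17 − 16 = 1 day.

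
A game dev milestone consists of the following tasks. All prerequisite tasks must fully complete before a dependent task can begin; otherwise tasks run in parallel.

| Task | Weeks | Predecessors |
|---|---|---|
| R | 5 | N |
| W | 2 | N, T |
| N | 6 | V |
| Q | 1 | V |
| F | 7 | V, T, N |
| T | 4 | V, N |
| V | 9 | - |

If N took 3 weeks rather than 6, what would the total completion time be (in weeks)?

Baseline: V→N→T→F = 9+6+4+7 = 26 → 26 weeks.
Since N is critical, the -3 change carries straight to that chain (now 23 weeks).
No other chain overtakes it, so the finish is 23 weeks.

23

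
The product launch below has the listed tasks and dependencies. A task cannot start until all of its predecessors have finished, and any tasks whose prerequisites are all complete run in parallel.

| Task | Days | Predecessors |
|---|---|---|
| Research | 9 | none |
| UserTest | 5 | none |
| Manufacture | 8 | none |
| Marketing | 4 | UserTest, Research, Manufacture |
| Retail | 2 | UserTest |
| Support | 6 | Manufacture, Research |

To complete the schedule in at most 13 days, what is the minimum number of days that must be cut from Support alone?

2

Current finish: 15 days; target: 13.
Support is on every critical path, so each day cut from Support cuts the finish by one (this holds down to a finish of 13).
Need 15 − 13 = 2 days off Support → Support becomes 4 days, finish becomes 13.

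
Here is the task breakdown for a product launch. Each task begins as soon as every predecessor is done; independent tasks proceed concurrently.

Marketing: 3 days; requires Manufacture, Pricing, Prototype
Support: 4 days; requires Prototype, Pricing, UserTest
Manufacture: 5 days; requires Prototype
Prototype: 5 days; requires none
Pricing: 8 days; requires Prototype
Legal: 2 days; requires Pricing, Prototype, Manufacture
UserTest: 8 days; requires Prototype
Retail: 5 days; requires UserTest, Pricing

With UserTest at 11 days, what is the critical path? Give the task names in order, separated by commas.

Baseline: Prototype→UserTest→Retail = 5+8+5 = 18 → 18 days.
Since UserTest is critical, the +3 change carries straight to that chain (now 21 days).
No other chain overtakes it, so the finish is 21 days.

Prototype, UserTest, Retail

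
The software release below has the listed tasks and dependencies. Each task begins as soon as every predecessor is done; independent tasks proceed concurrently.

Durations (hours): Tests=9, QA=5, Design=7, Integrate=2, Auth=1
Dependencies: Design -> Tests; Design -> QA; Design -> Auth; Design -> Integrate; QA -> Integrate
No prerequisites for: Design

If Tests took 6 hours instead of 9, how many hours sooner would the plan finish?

Actual critical path: Design→Tests = 7+9 = 16 ⇒ 16 hours.
Since Tests is critical, the -3 change carries straight to that chain (now 13 hours).
Now Design→QA→Integrate = 7+5+2 = 14 is longest, so the finish becomes 14 hours.
Change in finish: 14 − 16 = -2 hours.

2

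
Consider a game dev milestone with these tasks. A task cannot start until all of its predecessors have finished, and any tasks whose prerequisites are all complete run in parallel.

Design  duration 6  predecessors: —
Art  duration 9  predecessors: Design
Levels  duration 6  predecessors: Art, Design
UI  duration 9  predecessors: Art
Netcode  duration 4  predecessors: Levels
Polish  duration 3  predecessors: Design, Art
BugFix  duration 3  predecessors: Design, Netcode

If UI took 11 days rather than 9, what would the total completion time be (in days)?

The binding path is Design→Art→Levels→Netcode→BugFix = 6+9+6+4+3 = 28; finish at 28 days.
UI is off the critical path — its longest chain is 24 days, giving 4 of slack.
The critical path is still Design→Art→Levels→Netcode→BugFix; finish is now 28 days.

28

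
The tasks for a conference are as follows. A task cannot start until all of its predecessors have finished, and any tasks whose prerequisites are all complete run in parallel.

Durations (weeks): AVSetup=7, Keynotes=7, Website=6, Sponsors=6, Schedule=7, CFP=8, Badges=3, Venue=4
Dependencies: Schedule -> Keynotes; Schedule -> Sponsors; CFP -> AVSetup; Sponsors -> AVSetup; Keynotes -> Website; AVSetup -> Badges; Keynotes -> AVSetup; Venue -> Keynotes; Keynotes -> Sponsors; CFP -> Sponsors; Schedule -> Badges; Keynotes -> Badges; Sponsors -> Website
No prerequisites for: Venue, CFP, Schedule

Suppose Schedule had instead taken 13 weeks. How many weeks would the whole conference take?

36

Critical path before the change: Schedule→Keynotes→Sponsors→AVSetup→Badges = 7+7+6+7+3 = 30 giving 30 weeks.
Since Schedule is critical, the +6 change carries straight to that chain (now 36 weeks).
That remains the longest chain; total 36 weeks.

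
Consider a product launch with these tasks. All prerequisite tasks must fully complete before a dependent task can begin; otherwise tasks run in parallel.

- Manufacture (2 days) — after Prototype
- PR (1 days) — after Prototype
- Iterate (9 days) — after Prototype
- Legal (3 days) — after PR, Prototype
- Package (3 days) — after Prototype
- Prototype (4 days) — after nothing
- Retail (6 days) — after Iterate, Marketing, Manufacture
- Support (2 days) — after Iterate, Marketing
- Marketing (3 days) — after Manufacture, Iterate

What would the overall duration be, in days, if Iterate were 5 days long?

Baseline: Prototype→Iterate→Marketing→Retail = 4+9+3+6 = 22 → 22 days.
Iterate is on the critical path; changing it to 5 makes that path 18 days.
That remains the longest chain; total 18 days.

18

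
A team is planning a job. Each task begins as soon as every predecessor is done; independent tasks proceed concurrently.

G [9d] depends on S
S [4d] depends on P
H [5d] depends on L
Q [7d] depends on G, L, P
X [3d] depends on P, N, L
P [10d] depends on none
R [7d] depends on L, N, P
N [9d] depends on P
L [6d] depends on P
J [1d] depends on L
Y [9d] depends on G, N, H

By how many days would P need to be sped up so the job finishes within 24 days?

Current finish: 32 days; target: 24.
P is on every critical path, so each day cut from P cuts the finish by one (this holds down to a finish of 23).
Need 32 − 24 = 8 days off P → P becomes 2 days, finish becomes 24.

8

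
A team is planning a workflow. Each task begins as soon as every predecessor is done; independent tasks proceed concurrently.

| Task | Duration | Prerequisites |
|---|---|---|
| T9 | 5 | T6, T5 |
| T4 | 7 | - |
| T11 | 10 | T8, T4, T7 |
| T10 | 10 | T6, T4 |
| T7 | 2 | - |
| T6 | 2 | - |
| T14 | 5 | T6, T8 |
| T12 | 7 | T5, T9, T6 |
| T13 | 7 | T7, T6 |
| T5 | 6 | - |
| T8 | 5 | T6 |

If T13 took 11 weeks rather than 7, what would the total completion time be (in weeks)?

18

Baseline: T5→T9→T12 = 6+5+7 = 18 → 18 weeks.
T13 is off the critical path — its longest chain is 9 weeks, giving 9 of slack.
The critical path is still T5→T9→T12; finish is now 18 weeks.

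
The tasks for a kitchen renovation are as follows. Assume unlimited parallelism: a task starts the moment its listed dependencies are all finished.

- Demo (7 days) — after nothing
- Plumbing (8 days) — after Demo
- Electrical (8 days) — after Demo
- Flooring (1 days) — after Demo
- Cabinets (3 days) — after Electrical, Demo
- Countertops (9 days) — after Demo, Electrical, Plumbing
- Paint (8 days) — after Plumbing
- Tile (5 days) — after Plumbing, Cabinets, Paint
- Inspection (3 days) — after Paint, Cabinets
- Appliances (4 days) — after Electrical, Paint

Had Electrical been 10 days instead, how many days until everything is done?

Baseline: Demo→Plumbing→Paint→Tile = 7+8+8+5 = 28 → 28 days.
Electrical is off the critical path — its longest chain is 24 days, giving 4 of slack.
The critical path is still Demo→Plumbing→Paint→Tile; finish is now 28 days.

28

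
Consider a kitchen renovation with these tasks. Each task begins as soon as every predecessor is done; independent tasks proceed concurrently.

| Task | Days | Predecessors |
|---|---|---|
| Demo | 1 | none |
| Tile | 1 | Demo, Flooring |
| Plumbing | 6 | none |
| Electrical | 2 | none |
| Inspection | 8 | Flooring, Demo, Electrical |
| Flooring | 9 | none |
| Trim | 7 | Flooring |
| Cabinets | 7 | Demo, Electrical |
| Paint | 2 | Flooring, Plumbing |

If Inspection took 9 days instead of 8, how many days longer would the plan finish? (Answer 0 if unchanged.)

As given, the longest chain is Flooring→Inspection = 9+8 = 17, so the finish is 17 days.
Since Inspection is critical, the +1 change carries straight to that chain (now 18 days).
No other chain overtakes it, so the finish is 18 days.
Change in finish: 18 − 17 = +1 days.

1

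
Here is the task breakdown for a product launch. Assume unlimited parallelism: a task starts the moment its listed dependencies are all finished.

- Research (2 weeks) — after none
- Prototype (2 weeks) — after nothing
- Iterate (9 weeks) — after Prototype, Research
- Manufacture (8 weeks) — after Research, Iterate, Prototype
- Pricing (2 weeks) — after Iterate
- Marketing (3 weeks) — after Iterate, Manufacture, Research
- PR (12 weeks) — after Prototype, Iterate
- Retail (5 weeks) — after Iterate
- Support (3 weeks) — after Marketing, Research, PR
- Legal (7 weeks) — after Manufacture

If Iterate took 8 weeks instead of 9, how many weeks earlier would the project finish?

1

Baseline: Research→Iterate→Manufacture→Legal = 2+9+8+7 = 26 → 26 weeks.
Iterate lies on that path, so at 8 weeks the path becomes 25 weeks.
That remains the longest chain; total 25 weeks.
Change in finish: 25 − 26 = -1 weeks.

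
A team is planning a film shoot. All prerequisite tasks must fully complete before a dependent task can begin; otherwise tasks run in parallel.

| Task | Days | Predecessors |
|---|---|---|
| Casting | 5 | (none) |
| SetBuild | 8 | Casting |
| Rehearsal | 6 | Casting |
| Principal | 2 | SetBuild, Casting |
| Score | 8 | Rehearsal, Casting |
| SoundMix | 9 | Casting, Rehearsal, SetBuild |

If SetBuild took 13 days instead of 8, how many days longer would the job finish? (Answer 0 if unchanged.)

Critical path before the change: Casting→SetBuild→SoundMix = 5+8+9 = 22 giving 22 days.
SetBuild lies on that path, so at 13 days the path becomes 27 days.
The critical path is still Casting→SetBuild→SoundMix; finish is now 27 days.
Change in finish: 27 − 22 = +5 days.

5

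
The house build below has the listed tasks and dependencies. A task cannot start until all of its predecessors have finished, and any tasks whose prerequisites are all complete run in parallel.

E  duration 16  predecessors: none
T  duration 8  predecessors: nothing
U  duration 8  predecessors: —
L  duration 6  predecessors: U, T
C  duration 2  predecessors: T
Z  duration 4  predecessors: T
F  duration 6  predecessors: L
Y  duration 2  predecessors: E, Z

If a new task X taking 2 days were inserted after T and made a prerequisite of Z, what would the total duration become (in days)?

20

Originally the job takes 20 days.
With X inserted, Z now waits for max(T, X).
New critical path: T→L→F = 8+6+6 = 20 ⇒ 20 days.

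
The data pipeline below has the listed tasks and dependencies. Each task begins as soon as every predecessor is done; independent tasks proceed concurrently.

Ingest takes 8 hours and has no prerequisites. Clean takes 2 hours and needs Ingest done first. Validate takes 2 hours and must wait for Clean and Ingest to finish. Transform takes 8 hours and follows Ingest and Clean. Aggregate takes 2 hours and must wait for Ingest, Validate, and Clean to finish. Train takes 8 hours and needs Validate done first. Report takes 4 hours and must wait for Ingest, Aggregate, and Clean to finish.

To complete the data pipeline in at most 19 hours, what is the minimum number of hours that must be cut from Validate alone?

1

Current finish: 20 hours; target: 19.
Validate is on every critical path, so each hour cut from Validate cuts the finish by one (this holds down to a finish of 19).
Need 20 − 19 = 1 hour off Validate → Validate becomes 1 hour, finish becomes 19.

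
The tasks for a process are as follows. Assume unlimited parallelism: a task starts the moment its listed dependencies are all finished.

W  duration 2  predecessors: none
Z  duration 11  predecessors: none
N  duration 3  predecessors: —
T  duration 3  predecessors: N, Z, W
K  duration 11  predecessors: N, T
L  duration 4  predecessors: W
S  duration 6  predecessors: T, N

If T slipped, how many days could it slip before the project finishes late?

0

The longest chain is Z→T→K = 11+3+11 = 25; overall finish 25 days.
The longest chain containing T totals 25 days.
Float = 25 − 25 = 0.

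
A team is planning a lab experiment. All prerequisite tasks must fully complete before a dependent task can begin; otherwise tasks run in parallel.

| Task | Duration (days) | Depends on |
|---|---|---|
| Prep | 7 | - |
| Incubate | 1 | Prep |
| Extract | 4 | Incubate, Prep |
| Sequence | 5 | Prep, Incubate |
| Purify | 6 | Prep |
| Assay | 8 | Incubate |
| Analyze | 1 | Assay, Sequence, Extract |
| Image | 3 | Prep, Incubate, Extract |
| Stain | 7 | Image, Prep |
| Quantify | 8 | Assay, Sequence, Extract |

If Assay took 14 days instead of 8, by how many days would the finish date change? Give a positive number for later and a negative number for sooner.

As given, the longest chain is Prep→Incubate→Assay→Quantify = 7+1+8+8 = 24, so the finish is 24 days.
Assay lies on that path, so at 14 days the path becomes 30 days.
No other chain overtakes it, so the finish is 30 days.
Change in finish: 30 − 24 = +6 days.

6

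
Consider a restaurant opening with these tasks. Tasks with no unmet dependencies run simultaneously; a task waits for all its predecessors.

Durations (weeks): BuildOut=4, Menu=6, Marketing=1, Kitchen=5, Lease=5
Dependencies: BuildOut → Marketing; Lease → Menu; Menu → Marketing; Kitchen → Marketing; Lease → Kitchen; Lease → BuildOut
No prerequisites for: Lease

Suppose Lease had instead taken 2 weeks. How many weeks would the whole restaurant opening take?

As given, the longest chain is Lease→Menu→Marketing = 5+6+1 = 12, so the finish is 12 weeks.
Since Lease is critical, the -3 change carries straight to that chain (now 9 weeks).
The critical path is still Lease→Menu→Marketing; finish is now 9 weeks.

9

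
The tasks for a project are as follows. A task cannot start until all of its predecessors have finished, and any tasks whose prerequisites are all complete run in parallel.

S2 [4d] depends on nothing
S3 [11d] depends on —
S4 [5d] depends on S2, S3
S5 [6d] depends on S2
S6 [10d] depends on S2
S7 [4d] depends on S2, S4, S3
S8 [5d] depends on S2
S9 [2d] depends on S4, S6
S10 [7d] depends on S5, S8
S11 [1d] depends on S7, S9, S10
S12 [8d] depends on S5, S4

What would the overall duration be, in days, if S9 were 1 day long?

24

As given, the longest chain is S3→S4→S12 = 11+5+8 = 24, so the finish is 24 days.
S9 has 5 days of float (longest path through it is 19).
The critical path is still S3→S4→S12; finish is now 24 days.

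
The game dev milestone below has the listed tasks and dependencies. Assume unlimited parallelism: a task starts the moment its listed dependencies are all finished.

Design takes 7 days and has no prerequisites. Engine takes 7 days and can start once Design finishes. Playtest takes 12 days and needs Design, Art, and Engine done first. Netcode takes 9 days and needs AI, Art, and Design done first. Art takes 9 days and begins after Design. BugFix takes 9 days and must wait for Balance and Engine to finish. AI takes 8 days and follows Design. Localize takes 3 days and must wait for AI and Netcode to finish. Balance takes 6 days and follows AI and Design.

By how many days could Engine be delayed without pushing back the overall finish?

4

The longest chain is Design→AI→Balance→BugFix = 7+8+6+9 = 30; overall finish 30 days.
The longest chain containing Engine totals 26 days.
Slack of Engine = 11 − 7 = 4 days.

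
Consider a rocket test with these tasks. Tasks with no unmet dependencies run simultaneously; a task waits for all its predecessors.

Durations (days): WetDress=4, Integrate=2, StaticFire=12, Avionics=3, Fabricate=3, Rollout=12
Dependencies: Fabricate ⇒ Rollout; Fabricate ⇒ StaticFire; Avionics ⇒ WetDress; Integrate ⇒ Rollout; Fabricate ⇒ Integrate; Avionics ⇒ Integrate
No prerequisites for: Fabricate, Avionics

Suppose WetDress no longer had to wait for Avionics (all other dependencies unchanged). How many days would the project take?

Original critical path: Fabricate→Integrate→Rollout = 3+2+12 = 17 ⇒ 17 days.
Without Avionics→WetDress, WetDress's earliest start moves from 3 to 0.
New critical path: Fabricate→Integrate→Rollout = 3+2+12 = 17 ⇒ 17 days.

17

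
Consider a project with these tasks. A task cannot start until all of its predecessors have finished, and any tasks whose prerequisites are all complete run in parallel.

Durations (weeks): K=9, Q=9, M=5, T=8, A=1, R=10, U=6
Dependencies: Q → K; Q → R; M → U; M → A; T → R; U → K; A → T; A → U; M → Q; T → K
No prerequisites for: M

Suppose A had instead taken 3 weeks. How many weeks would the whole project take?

26

Critical path before the change: M→A→T→R = 5+1+8+10 = 24 giving 24 weeks.
A is on the critical path; changing it to 3 makes that path 26 weeks.
The critical path is still M→A→T→R; finish is now 26 weeks.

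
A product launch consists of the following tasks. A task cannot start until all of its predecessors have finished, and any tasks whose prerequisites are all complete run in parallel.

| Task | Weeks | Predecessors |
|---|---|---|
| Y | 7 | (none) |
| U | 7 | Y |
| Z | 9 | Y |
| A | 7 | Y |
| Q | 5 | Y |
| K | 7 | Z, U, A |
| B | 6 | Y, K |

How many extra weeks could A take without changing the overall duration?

Critical path: Y→Z→K→B = 7+9+7+6 = 29, so the finish is 29 weeks.
The longest chain containing A totals 27 weeks.
Slack of A = 9 − 7 = 2 weeks.

2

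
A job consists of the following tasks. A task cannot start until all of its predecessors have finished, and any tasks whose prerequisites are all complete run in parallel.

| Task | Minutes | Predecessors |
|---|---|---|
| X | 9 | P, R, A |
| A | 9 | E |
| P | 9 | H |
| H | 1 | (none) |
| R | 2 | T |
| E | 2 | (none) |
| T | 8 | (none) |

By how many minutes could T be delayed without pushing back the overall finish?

Critical path: E→A→X = 2+9+9 = 20, so the finish is 20 minutes.
T finishes as early as 8 and must finish by 9.
So T can slip 9 − 8 = 1 minute.

1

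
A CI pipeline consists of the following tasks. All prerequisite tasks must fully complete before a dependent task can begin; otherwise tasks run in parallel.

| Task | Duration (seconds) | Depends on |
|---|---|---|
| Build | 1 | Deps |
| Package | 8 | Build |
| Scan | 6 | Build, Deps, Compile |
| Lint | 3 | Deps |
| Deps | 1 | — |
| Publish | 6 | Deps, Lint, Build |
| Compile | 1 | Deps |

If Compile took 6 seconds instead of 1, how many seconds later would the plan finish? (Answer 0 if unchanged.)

3

As given, the longest chain is Deps→Lint→Publish = 1+3+6 = 10, so the finish is 10 seconds.
Compile is off the critical path — its longest chain is 8 seconds, giving 2 of slack.
Now Deps→Compile→Scan = 1+6+6 = 13 is longest, so the finish becomes 13 seconds.
Change in finish: 13 − 10 = +3 seconds.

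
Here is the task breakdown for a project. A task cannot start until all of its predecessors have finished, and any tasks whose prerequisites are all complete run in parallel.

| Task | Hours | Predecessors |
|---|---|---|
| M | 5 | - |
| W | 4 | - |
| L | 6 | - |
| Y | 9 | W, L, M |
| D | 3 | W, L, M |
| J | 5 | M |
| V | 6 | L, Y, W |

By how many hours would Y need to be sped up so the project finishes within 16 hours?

5

Current finish: 21 hours; target: 16.
Y is on every critical path, so each hour cut from Y cuts the finish by one (this holds down to a finish of 13).
Need 21 − 16 = 5 hours off Y → Y becomes 4 hours, finish becomes 16.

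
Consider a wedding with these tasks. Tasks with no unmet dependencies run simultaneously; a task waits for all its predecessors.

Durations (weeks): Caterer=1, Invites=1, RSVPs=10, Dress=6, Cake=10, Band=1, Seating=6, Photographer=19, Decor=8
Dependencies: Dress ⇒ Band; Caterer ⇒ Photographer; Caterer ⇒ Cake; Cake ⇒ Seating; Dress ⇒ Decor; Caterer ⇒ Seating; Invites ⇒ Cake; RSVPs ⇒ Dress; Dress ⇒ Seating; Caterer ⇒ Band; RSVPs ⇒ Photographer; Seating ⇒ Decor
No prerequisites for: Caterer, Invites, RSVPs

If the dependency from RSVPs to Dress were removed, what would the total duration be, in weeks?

29

Original critical path: RSVPs→Dress→Seating→Decor = 10+6+6+8 = 30 ⇒ 30 weeks.
Without RSVPs→Dress, Dress's earliest start moves from 10 to 0.
The longest chain is now RSVPs→Photographer = 10+19 = 29, so the wedding takes 29 weeks.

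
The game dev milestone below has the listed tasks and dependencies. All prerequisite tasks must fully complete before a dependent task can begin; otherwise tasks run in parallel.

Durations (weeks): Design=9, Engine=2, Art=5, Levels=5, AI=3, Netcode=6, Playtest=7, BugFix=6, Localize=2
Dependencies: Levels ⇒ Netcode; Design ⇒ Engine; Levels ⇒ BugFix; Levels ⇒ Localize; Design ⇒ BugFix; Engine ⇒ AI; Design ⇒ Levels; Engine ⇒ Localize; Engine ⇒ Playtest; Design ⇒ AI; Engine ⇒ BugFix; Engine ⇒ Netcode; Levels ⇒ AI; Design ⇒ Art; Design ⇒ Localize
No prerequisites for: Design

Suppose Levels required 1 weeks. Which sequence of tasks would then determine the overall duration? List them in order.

Actual critical path: Design→Levels→Netcode = 9+5+6 = 20 ⇒ 20 weeks.
Levels is on the critical path; changing it to 1 makes that path 16 weeks.
The binding chain switches to Design→Engine→Playtest = 9+2+7 = 18; finish 18 weeks.

Design, Engine, Playtest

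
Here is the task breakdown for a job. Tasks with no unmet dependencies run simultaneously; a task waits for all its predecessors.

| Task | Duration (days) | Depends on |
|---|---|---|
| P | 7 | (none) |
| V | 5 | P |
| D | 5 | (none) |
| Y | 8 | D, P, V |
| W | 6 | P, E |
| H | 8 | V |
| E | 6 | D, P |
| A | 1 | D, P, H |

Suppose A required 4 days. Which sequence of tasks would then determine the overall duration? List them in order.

The binding path is P→V→H→A = 7+5+8+1 = 21; finish at 21 days.
A is on the critical path; changing it to 4 makes that path 24 days.
That remains the longest chain; total 24 days.

P, V, H, A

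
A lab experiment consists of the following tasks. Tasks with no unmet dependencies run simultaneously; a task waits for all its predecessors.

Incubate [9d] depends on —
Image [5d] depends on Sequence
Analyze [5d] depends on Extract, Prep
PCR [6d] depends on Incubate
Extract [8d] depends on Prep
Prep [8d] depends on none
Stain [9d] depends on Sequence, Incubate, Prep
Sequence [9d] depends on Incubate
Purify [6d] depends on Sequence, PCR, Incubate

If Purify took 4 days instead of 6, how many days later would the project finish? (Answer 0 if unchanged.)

The binding path is Incubate→Sequence→Stain = 9+9+9 = 27; finish at 27 days.
Purify has 3 days of float (longest path through it is 24).
The critical path is still Incubate→Sequence→Stain; finish is now 27 days.
Change in finish: 27 − 27 = +0 days.

0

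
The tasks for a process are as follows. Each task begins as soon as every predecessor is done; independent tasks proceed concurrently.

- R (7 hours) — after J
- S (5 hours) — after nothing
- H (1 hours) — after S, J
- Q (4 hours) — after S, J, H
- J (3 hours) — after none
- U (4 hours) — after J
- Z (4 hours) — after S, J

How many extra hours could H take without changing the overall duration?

0

Critical path: J→R = 3+7 = 10, so the finish is 10 hours.
Longest path through H: 10 hours (earliest finish 6, latest finish 6).
Float = 10 − 10 = 0.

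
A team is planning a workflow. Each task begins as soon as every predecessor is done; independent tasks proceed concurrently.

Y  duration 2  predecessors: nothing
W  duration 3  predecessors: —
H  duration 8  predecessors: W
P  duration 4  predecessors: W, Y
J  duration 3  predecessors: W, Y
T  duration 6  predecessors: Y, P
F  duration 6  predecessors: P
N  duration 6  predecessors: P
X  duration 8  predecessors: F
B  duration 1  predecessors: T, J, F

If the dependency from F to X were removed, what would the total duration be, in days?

With the dependency in place, W→P→F→X = 3+4+6+8 = 21 sets the finish at 21 days.
Without F→X, X's earliest start moves from 13 to 0.
New critical path: W→P→T→B = 3+4+6+1 = 14 ⇒ 14 days.

14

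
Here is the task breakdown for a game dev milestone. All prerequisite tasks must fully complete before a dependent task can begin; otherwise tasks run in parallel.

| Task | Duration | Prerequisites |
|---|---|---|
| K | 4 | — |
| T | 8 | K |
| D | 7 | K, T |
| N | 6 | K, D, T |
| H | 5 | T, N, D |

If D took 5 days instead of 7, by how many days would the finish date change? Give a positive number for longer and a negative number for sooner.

As given, the longest chain is K→T→D→N→H = 4+8+7+6+5 = 30, so the finish is 30 days.
D lies on that path, so at 5 days the path becomes 28 days.
No other chain overtakes it, so the finish is 28 days.
Change in finish: 28 − 30 = -2 days.

-2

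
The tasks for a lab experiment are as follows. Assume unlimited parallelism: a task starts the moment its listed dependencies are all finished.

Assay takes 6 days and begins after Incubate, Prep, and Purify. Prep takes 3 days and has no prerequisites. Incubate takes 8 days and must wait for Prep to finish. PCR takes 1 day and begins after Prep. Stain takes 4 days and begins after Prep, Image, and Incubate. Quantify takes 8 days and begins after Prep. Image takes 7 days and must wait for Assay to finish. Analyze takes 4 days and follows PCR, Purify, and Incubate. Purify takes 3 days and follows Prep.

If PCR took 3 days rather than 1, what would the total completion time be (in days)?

The binding path is Prep→Incubate→Assay→Image→Stain = 3+8+6+7+4 = 28; finish at 28 days.
PCR is off the critical path — its longest chain is 8 days, giving 20 of slack.
That remains the longest chain; total 28 days.

28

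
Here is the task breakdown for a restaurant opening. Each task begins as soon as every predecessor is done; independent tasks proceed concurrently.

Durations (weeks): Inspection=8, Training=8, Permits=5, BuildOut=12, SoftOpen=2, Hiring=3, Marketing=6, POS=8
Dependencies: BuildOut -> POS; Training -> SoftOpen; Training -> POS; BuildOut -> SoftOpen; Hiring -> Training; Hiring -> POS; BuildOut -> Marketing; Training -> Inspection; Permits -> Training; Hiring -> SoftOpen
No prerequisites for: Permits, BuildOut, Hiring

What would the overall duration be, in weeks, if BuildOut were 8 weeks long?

21

Critical path before the change: Permits→Training→POS = 5+8+8 = 21 giving 21 weeks.
BuildOut has 1 week of float (longest path through it is 20).
That remains the longest chain; total 21 weeks.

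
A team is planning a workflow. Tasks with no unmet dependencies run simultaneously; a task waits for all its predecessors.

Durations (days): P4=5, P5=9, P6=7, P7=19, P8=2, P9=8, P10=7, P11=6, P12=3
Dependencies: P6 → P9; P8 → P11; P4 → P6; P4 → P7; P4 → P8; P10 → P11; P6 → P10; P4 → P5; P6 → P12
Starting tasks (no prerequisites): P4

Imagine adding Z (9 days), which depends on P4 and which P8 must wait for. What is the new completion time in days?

25

Originally the workflow takes 25 days.
With Z inserted, P8 now waits for max(P4, Z).
New critical path: P4→P6→P10→P11 = 5+7+7+6 = 25 ⇒ 25 days.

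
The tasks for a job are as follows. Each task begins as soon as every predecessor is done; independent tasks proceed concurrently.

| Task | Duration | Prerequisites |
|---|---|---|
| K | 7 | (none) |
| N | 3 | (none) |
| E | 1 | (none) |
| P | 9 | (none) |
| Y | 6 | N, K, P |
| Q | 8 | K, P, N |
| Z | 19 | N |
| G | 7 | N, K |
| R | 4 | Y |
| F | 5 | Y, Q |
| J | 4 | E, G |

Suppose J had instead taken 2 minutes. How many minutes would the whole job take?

As given, the longest chain is N→Z = 3+19 = 22, so the finish is 22 minutes.
J is off the critical path — its longest chain is 18 minutes, giving 4 of slack.
That remains the longest chain; total 22 minutes.

22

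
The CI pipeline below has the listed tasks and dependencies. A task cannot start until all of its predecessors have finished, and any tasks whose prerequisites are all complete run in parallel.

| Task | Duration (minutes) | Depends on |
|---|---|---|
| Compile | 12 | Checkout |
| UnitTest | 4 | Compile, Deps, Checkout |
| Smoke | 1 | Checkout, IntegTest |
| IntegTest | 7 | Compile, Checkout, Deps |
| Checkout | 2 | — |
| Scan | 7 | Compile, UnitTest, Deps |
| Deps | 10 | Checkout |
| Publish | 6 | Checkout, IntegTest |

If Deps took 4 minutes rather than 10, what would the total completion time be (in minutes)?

27

The binding path is Checkout→Compile→IntegTest→Publish = 2+12+7+6 = 27; finish at 27 minutes.
Deps is off the critical path — its longest chain is 25 minutes, giving 2 of slack.
No other chain overtakes it, so the finish is 27 minutes.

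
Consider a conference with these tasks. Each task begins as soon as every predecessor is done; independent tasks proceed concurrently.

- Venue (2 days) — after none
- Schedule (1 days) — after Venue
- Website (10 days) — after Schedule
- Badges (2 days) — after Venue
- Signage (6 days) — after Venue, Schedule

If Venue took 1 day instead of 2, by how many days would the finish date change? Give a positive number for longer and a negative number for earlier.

-1

Critical path before the change: Venue→Schedule→Website = 2+1+10 = 13 giving 13 days.
Venue lies on that path, so at 1 day the path becomes 12 days.
That remains the longest chain; total 12 days.
Change in finish: 12 − 13 = -1 days.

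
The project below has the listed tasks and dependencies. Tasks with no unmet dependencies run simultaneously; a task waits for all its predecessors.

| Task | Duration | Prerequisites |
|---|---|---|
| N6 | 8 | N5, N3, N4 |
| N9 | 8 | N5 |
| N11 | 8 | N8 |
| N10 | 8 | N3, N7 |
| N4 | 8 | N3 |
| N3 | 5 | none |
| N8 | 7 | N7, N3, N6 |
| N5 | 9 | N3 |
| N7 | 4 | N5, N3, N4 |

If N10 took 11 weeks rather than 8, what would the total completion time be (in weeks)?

37

As given, the longest chain is N3→N5→N6→N8→N11 = 5+9+8+7+8 = 37, so the finish is 37 weeks.
The longest path through N10 is only 26 weeks, so N10 has float 11.
The critical path is still N3→N5→N6→N8→N11; finish is now 37 weeks.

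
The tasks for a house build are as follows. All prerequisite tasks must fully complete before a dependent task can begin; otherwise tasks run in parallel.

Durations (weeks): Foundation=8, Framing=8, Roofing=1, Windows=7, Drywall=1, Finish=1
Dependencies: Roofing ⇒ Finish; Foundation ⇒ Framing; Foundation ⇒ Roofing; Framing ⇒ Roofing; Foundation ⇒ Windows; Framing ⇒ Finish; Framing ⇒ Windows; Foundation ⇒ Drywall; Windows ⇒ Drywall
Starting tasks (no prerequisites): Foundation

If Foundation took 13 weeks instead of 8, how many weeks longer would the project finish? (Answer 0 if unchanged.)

5

Baseline: Foundation→Framing→Windows→Drywall = 8+8+7+1 = 24 → 24 weeks.
Since Foundation is critical, the +5 change carries straight to that chain (now 29 weeks).
That remains the longest chain; total 29 weeks.
Change in finish: 29 − 24 = +5 weeks.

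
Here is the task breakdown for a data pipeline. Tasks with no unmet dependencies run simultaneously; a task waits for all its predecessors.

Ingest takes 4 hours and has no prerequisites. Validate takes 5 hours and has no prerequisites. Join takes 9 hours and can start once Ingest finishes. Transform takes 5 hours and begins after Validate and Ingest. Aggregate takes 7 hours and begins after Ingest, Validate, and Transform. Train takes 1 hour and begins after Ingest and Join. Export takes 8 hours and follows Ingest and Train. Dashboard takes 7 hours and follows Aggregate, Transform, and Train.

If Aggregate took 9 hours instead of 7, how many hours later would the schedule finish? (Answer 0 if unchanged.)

2

The binding path is Validate→Transform→Aggregate→Dashboard = 5+5+7+7 = 24; finish at 24 hours.
Aggregate lies on that path, so at 9 hours the path becomes 26 hours.
That remains the longest chain; total 26 hours.
Change in finish: 26 − 24 = +2 hours.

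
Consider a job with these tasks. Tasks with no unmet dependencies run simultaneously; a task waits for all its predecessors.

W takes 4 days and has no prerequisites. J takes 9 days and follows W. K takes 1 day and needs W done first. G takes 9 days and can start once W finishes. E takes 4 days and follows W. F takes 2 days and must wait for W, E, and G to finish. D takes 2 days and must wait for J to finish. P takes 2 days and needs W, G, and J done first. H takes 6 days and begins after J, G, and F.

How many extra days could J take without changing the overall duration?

2

The longest chain is W→G→F→H = 4+9+2+6 = 21; overall finish 21 days.
The longest chain containing J totals 19 days.
Slack of J = 6 − 4 = 2 days.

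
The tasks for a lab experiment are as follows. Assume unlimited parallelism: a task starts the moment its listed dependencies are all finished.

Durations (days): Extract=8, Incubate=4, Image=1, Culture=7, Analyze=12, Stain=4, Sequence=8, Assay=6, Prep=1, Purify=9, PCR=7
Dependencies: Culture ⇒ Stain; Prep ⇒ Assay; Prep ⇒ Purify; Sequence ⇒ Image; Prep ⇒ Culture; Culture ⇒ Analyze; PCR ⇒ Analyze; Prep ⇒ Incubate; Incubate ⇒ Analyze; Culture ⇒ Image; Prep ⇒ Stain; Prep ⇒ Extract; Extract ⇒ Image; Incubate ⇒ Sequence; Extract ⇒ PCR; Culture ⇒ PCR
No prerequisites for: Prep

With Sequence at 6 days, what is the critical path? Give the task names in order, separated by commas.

As given, the longest chain is Prep→Extract→PCR→Analyze = 1+8+7+12 = 28, so the finish is 28 days.
The longest path through Sequence is only 14 days, so Sequence has float 14.
That remains the longest chain; total 28 days.

Prep, Extract, PCR, Analyze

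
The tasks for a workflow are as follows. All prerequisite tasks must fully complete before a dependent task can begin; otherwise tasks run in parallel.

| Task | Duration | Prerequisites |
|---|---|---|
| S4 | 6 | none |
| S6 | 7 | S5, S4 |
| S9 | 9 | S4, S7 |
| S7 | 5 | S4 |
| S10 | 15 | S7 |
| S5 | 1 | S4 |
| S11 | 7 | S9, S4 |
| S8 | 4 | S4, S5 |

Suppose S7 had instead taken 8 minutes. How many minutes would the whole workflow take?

30

As given, the longest chain is S4→S7→S9→S11 = 6+5+9+7 = 27, so the finish is 27 minutes.
Since S7 is critical, the +3 change carries straight to that chain (now 30 minutes).
The critical path is still S4→S7→S9→S11; finish is now 30 minutes.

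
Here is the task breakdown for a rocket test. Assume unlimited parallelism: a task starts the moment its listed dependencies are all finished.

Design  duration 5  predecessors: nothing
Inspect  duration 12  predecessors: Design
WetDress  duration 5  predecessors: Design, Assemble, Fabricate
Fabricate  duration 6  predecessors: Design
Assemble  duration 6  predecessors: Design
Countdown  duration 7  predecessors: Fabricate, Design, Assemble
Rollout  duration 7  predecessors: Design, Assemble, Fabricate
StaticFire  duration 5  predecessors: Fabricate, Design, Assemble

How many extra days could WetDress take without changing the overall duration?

2

Design→Fabricate→Rollout = 5+6+7 = 18 sets the makespan at 18 days.
WetDress finishes as early as 16 and must finish by 18.
Slack of WetDress = 13 − 11 = 2 days.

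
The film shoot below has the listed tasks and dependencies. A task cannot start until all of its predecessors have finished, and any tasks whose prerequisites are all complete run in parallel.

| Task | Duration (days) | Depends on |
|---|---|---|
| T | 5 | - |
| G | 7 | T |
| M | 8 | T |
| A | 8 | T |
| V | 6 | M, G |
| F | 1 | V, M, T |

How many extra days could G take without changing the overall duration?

1

T→M→V→F = 5+8+6+1 = 20 sets the makespan at 20 days.
G finishes as early as 12 and must finish by 13.
Float = 20 − 19 = 1.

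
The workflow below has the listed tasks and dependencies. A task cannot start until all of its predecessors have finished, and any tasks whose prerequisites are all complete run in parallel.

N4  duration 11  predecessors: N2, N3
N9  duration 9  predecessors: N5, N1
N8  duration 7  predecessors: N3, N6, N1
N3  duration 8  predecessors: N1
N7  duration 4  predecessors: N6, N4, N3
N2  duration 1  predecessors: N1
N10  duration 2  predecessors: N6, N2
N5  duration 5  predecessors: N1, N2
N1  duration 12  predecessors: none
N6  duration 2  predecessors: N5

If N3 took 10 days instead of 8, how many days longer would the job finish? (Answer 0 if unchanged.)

2

The binding path is N1→N3→N4→N7 = 12+8+11+4 = 35; finish at 35 days.
N3 lies on that path, so at 10 days the path becomes 37 days.
No other chain overtakes it, so the finish is 37 days.
Change in finish: 37 − 35 = +2 days.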